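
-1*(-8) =8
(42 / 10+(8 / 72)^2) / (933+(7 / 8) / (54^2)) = 491328 / 108825155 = 0.00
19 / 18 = 1.06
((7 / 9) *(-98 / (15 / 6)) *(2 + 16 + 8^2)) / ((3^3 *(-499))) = 112504 / 606285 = 0.19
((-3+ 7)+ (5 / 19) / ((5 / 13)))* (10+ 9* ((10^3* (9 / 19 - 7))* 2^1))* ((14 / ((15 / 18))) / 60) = -278083526 / 1805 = -154062.90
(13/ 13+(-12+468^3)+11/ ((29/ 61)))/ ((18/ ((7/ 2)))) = 5202039640/ 261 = 19931186.36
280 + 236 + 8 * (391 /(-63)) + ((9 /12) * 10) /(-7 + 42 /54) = 468865 /1008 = 465.14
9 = 9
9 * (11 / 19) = 99 / 19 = 5.21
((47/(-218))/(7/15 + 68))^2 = 497025/50124940996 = 0.00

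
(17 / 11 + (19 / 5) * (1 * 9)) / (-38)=-983 / 1045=-0.94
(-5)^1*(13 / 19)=-65 / 19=-3.42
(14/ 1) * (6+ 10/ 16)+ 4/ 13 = 93.06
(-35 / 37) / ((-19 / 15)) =525 / 703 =0.75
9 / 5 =1.80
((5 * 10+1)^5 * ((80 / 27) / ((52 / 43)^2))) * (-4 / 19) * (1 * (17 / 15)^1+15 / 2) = -4079740431522 / 3211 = -1270551364.54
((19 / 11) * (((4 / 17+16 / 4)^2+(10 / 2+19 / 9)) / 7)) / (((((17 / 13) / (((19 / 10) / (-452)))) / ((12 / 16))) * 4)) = -2388737 / 641220195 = -0.00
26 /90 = 0.29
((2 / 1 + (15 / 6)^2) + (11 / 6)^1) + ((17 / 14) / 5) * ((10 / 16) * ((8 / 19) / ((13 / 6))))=209821 / 20748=10.11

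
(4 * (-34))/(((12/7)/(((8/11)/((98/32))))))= -4352/231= -18.84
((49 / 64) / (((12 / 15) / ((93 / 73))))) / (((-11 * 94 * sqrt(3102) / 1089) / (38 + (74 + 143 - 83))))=-2939265 * sqrt(3102) / 41281792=-3.97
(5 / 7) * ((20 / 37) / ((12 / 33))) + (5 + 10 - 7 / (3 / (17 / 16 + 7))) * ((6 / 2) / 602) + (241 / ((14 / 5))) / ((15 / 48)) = 98529965 / 356384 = 276.47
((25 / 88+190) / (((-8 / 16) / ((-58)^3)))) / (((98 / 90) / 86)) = 3160968050700 / 539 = 5864504732.28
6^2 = 36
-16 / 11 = -1.45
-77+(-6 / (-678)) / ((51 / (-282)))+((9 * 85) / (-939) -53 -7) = -82893678 / 601273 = -137.86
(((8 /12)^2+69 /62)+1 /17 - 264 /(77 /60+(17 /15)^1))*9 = -29607049 /30566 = -968.63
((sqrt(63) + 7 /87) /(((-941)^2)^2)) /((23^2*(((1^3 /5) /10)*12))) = 175 /216513344546623818 + 25*sqrt(7) /829553044239938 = 0.00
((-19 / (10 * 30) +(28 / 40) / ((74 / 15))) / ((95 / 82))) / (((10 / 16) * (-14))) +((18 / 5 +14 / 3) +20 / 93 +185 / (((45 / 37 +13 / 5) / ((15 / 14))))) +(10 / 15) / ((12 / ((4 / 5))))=73253616626111 / 1211636317500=60.46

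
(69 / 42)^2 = 529 / 196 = 2.70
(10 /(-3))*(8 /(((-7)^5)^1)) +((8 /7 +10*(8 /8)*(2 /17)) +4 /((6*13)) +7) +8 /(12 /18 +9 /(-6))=-12692123 /55715205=-0.23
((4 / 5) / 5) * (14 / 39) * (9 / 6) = 28 / 325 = 0.09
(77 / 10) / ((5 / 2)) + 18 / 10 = 122 / 25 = 4.88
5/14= 0.36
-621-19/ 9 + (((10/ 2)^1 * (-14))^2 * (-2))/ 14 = -11908/ 9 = -1323.11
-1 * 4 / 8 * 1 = -1 / 2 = -0.50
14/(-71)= -14/71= -0.20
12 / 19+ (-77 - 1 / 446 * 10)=-323668 / 4237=-76.39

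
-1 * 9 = -9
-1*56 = -56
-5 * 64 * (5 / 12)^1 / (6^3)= -50 / 81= -0.62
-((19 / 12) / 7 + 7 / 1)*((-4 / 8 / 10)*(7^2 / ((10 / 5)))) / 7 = 607 / 480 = 1.26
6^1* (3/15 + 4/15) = 14/5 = 2.80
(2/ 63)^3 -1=-250039/ 250047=-1.00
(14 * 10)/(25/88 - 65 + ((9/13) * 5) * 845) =2464/50341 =0.05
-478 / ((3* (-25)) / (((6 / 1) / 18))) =478 / 225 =2.12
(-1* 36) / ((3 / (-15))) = 180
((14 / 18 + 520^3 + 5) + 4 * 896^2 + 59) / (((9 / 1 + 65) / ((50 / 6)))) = 32359348975 / 1998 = 16195870.36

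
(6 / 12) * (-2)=-1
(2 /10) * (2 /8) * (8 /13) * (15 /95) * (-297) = -1782 /1235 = -1.44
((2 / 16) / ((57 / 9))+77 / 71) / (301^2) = 11917 / 977765992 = 0.00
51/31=1.65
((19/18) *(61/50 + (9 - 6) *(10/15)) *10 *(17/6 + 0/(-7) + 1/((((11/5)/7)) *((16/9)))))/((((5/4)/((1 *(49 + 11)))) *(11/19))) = 141873361/10890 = 13027.86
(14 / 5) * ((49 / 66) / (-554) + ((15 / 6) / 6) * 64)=2274979 / 30470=74.66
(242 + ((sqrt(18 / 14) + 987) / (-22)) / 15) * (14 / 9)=371.79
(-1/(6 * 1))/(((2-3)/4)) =2/3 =0.67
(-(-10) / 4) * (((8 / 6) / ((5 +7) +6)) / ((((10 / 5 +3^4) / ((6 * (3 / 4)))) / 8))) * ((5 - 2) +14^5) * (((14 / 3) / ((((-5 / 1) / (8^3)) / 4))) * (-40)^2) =-98691684761600 / 747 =-132117382545.65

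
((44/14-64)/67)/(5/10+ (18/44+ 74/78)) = -182754/373793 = -0.49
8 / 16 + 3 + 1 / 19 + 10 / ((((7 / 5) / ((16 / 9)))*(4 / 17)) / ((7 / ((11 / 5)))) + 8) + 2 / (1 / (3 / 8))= 303767 / 54796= 5.54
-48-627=-675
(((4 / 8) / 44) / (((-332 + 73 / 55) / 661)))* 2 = -3305 / 72748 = -0.05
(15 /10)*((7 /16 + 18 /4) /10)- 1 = -83 /320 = -0.26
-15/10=-3/2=-1.50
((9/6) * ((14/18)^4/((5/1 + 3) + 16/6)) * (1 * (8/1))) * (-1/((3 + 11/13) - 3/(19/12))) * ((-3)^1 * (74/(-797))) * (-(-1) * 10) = -109713695/186698844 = -0.59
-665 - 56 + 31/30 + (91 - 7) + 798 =4861/30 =162.03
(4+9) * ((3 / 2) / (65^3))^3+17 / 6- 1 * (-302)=11656027255539062581 / 38237377546875000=304.83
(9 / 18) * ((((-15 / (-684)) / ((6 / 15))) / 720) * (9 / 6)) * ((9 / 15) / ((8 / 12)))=1 / 19456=0.00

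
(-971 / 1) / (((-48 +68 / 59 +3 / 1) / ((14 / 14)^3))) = 57289 / 2587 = 22.14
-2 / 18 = -1 / 9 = -0.11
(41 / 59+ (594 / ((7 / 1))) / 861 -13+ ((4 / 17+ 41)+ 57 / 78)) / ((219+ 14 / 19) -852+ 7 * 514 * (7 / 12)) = 88870007295 / 4379574538339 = 0.02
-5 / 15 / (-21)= 1 / 63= 0.02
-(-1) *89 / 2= 89 / 2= 44.50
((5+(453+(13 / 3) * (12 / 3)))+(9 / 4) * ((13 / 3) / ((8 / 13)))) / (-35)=-47153 / 3360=-14.03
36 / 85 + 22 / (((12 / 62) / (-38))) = -1101322 / 255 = -4318.91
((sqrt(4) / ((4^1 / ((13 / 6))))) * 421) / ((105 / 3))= 5473 / 420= 13.03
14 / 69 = 0.20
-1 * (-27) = 27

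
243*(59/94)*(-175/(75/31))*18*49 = -457335963/47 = -9730552.40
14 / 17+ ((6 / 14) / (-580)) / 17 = 56837 / 69020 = 0.82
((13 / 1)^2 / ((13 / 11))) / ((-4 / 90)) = -6435 / 2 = -3217.50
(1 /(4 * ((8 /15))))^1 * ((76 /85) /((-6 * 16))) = -19 /4352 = -0.00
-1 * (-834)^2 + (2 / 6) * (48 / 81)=-56340020 / 81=-695555.80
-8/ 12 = -2/ 3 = -0.67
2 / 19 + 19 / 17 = 395 / 323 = 1.22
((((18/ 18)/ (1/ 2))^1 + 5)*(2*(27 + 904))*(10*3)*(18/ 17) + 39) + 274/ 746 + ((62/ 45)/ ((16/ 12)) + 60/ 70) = 551369678057/ 1331610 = 414062.43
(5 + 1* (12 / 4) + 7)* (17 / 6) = 85 / 2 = 42.50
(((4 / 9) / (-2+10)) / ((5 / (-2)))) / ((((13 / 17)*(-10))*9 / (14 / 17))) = 7 / 26325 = 0.00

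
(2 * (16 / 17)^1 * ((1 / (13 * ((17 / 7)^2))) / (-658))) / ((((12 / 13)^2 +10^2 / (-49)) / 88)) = 0.00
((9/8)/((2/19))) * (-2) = -21.38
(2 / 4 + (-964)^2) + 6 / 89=165414789 / 178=929296.57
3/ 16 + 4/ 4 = 19/ 16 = 1.19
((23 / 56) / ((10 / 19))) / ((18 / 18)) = 437 / 560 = 0.78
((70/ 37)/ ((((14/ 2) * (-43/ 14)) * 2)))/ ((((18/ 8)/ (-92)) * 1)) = 25760/ 14319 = 1.80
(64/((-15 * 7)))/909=-64/95445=-0.00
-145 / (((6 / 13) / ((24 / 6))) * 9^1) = -3770 / 27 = -139.63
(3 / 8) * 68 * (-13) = -663 / 2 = -331.50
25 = 25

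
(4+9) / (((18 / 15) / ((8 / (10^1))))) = 8.67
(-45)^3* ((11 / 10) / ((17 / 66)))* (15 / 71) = -82216.34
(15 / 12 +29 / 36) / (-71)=-37 / 1278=-0.03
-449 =-449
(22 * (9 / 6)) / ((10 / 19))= 627 / 10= 62.70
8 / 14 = 4 / 7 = 0.57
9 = 9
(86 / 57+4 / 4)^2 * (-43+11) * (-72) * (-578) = -3025797632 / 361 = -8381710.89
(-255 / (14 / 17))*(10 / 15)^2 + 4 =-2806 / 21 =-133.62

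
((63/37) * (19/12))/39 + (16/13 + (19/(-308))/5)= 476873/370370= 1.29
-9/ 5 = -1.80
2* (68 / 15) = 136 / 15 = 9.07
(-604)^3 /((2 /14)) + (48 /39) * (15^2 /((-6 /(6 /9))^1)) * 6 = -1542442232.62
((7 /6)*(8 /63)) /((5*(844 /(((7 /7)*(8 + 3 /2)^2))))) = 361 /113940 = 0.00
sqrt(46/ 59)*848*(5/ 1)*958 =3586611.00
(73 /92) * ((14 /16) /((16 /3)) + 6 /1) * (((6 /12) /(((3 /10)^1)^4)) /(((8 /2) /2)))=11999375 /79488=150.96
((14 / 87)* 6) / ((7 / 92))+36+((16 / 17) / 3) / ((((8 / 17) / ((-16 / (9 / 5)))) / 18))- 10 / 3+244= 5298 / 29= 182.69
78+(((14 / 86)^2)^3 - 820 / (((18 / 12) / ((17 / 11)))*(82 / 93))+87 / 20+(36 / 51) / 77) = -144942764160902993 / 165493284622820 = -875.82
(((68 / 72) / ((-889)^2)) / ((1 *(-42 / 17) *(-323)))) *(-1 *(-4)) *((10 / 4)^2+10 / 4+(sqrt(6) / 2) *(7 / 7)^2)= 17 *sqrt(6) / 5676085422+85 / 1621738692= 0.00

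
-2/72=-1/36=-0.03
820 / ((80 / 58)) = 594.50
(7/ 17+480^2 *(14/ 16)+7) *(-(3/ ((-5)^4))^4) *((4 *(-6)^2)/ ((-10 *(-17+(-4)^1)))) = -0.00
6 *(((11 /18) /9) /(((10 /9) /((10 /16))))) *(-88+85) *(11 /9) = -121 /144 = -0.84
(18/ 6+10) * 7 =91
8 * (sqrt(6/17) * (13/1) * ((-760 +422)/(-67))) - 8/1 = -8 +35152 * sqrt(102)/1139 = 303.69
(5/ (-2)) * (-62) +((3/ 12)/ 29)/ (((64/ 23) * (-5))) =5753577/ 37120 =155.00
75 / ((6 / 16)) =200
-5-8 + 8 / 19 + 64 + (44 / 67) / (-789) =51646315 / 1004397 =51.42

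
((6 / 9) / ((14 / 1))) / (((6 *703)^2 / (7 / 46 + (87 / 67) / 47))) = 26045 / 54120641767416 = 0.00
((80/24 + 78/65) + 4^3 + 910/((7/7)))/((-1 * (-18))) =7339/135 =54.36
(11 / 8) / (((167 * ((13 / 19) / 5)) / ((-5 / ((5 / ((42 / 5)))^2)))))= -92169 / 108550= -0.85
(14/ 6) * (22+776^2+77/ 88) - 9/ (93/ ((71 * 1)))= 1045412135/ 744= 1405123.84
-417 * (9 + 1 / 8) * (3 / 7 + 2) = -517497 / 56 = -9241.02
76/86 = 38/43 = 0.88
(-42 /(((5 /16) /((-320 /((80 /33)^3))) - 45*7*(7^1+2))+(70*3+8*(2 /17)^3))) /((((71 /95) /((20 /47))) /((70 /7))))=0.09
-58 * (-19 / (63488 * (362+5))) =551 / 11650048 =0.00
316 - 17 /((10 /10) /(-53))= 1217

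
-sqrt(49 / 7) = -2.65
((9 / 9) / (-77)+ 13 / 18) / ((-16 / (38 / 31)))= -18677 / 343728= -0.05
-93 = -93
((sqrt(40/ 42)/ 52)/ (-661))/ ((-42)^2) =-sqrt(105)/ 636638184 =-0.00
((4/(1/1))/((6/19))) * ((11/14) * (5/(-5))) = -209/21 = -9.95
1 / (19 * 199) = 1 / 3781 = 0.00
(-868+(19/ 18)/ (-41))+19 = -626581/ 738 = -849.03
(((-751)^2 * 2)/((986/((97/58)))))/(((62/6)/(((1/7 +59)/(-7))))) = -33973728237/21717143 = -1564.37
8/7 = 1.14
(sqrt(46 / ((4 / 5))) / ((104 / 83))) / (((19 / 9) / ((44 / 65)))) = 8217 * sqrt(230) / 64220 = 1.94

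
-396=-396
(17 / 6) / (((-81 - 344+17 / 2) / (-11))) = 11 / 147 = 0.07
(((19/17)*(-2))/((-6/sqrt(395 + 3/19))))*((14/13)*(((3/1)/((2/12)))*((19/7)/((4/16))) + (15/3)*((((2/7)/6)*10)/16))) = 32857*sqrt(35663)/3978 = 1559.81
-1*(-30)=30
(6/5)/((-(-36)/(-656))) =-328/15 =-21.87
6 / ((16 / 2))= 3 / 4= 0.75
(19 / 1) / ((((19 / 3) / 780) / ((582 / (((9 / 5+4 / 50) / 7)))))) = 238329000 / 47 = 5070829.79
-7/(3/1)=-7/3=-2.33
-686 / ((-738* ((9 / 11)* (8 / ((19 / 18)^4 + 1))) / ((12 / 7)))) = 126825083 / 232416864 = 0.55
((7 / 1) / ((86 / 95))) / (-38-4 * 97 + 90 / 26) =-8645 / 472398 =-0.02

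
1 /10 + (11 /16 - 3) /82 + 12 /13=84843 /85280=0.99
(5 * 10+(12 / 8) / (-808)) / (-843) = -80797 / 1362288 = -0.06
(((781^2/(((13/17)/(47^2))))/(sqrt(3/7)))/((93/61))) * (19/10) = 26547898036847 * sqrt(21)/36270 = 3354225318.33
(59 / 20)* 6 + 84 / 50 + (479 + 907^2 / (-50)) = -79773 / 5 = -15954.60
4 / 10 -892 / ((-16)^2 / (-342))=190729 / 160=1192.06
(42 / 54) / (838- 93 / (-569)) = 3983 / 4292235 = 0.00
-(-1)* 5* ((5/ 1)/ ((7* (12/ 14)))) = 25/ 6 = 4.17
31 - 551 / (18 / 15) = -428.17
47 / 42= 1.12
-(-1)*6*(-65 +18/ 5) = -1842/ 5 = -368.40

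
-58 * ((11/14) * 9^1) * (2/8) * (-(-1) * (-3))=307.61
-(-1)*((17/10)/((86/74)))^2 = 395641/184900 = 2.14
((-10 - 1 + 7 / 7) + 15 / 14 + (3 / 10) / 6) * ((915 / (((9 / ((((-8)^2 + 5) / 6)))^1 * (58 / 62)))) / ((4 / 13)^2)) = -9136444031 / 77952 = -117206.02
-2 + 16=14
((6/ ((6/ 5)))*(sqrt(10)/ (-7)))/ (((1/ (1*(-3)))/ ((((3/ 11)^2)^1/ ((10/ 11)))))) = 27*sqrt(10)/ 154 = 0.55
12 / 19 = 0.63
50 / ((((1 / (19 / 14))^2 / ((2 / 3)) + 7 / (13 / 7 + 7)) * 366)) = 559550 / 6572811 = 0.09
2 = 2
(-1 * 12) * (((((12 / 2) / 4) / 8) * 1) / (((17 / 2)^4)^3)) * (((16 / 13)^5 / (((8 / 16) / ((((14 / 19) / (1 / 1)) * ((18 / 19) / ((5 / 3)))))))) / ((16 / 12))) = -10958609055744 / 390464022781588120006265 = -0.00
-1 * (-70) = 70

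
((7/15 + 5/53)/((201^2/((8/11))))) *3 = 3568/117768915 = 0.00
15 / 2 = 7.50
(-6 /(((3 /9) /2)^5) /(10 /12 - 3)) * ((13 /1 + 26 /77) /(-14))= -11057472 /539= -20514.79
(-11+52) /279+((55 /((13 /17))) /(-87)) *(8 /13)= -494699 /1367379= -0.36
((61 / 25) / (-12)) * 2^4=-244 / 75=-3.25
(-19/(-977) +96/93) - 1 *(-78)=2394239/30287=79.05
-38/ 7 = -5.43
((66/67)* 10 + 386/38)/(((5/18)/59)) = 4249.84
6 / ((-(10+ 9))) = -6 / 19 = -0.32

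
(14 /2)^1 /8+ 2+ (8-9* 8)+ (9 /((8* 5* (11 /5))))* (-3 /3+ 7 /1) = -5325 /88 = -60.51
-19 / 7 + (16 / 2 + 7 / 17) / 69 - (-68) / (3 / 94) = 17473618 / 8211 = 2128.07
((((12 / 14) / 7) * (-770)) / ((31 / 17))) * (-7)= 11220 / 31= 361.94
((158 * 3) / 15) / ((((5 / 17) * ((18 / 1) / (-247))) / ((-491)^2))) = -79971630401 / 225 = -355429468.45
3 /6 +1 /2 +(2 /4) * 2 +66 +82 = 150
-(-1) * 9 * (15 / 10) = 27 / 2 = 13.50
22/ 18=11/ 9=1.22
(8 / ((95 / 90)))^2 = 20736 / 361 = 57.44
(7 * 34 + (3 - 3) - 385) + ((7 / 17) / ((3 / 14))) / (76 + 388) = -1739255 / 11832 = -147.00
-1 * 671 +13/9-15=-6161/9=-684.56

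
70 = 70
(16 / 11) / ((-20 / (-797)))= 3188 / 55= 57.96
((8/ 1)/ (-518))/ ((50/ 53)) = -106/ 6475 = -0.02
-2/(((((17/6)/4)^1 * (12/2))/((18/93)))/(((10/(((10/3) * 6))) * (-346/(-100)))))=-2076/13175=-0.16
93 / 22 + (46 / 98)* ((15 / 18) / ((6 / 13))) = 5.07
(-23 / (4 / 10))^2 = 13225 / 4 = 3306.25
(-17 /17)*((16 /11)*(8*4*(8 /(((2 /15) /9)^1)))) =-25134.55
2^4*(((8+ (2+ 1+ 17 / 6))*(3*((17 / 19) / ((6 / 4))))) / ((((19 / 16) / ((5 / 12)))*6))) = 225760 / 9747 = 23.16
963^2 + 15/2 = 1854753/2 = 927376.50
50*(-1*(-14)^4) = -1920800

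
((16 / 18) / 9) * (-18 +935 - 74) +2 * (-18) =1276 / 27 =47.26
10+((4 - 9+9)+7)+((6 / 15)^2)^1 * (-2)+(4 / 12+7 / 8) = 21.89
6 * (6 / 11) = 36 / 11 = 3.27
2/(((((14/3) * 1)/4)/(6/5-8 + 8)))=72/35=2.06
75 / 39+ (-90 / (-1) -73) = 246 / 13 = 18.92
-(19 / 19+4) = -5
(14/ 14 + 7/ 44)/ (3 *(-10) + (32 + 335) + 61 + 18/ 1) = 51/ 18304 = 0.00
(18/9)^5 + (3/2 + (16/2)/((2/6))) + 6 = 127/2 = 63.50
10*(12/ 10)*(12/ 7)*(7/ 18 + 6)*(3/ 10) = 276/ 7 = 39.43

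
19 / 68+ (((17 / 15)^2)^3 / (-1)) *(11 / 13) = -15241417237 / 10069312500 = -1.51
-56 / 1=-56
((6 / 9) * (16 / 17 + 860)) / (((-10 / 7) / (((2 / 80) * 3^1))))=-25613 / 850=-30.13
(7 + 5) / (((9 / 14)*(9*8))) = 7 / 27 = 0.26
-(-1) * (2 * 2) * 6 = 24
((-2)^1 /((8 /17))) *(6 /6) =-17 /4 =-4.25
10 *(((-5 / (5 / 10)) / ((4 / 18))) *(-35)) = 15750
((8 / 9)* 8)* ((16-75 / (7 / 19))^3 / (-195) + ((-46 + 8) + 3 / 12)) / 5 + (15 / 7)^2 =11132368421 / 231525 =48082.79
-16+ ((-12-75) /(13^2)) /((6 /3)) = -5495 /338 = -16.26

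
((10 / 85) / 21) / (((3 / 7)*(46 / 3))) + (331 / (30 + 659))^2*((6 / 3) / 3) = 28717141 / 185615911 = 0.15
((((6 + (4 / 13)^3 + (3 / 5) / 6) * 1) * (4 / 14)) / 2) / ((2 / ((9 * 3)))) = 3635739 / 307580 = 11.82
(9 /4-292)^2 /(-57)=-1472.90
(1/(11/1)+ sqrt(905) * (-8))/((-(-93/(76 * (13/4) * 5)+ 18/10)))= 139.49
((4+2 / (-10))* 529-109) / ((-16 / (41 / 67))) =-194873 / 2680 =-72.71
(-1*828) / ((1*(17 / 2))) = -1656 / 17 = -97.41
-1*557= -557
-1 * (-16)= 16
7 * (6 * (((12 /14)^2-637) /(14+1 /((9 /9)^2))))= -62354 /35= -1781.54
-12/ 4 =-3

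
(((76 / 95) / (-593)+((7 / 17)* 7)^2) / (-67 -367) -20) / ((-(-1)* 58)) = -7444879609 / 21569509220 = -0.35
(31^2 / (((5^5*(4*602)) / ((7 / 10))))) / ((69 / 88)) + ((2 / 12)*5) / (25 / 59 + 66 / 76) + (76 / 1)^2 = 1551642779655437 / 268606218750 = 5776.65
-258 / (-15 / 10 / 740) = 127280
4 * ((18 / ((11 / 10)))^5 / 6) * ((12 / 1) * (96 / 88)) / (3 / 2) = 6826316.00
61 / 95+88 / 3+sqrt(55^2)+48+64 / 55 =420526 / 3135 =134.14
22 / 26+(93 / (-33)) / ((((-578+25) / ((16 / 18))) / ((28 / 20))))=433379 / 508365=0.85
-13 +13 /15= -12.13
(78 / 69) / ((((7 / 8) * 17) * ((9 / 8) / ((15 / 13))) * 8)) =80 / 8211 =0.01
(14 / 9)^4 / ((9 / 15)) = 192080 / 19683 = 9.76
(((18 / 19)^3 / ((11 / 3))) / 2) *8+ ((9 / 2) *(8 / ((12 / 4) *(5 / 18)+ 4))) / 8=4066659 / 2188021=1.86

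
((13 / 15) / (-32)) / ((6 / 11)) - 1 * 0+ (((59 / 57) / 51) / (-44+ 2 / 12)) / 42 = -28350943 / 570857280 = -0.05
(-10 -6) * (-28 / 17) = 448 / 17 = 26.35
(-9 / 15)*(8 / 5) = -24 / 25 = -0.96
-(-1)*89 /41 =2.17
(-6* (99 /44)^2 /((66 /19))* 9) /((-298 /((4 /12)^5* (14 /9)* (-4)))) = -133 /19668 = -0.01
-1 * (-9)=9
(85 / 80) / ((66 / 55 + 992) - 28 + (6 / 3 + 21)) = 85 / 79056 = 0.00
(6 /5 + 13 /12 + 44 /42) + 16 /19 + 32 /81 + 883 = 191235427 /215460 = 887.57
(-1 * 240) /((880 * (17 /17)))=-3 /11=-0.27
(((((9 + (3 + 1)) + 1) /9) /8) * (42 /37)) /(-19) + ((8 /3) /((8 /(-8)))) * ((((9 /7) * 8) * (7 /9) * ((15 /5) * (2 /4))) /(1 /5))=-674929 /4218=-160.01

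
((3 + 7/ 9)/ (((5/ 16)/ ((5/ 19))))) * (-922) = -501568/ 171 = -2933.15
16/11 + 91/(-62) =-9/682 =-0.01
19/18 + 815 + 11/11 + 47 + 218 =19477/18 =1082.06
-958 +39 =-919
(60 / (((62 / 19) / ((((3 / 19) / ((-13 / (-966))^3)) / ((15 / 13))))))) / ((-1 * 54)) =-100158744 / 5239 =-19117.91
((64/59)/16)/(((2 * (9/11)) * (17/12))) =88/3009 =0.03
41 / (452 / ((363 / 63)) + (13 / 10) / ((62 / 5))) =615164 / 1178581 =0.52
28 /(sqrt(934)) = 14 * sqrt(934) /467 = 0.92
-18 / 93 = -6 / 31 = -0.19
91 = 91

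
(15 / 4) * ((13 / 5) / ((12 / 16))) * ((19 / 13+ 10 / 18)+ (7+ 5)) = 1640 / 9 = 182.22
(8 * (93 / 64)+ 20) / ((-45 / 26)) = -3289 / 180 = -18.27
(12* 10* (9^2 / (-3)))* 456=-1477440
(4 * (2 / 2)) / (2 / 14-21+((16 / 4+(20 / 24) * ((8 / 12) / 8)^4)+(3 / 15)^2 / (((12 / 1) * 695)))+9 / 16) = -60528384000 / 246571419299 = -0.25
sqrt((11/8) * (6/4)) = sqrt(33)/4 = 1.44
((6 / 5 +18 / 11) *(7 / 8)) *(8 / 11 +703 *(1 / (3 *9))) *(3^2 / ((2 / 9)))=6510231 / 2420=2690.18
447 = 447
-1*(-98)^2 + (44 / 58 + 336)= -9267.24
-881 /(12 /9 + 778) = -2643 /2338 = -1.13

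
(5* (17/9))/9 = 85/81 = 1.05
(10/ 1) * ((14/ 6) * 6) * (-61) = -8540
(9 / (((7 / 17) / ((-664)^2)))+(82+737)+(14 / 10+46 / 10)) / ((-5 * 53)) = -67462863 / 1855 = -36368.12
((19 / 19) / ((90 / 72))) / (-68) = -1 / 85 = -0.01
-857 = -857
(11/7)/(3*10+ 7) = 11/259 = 0.04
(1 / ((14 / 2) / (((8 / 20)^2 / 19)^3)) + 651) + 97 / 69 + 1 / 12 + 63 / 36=22577363049819 / 34509343750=654.24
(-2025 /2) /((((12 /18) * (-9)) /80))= 13500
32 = 32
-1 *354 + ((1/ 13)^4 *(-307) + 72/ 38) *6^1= -185967108/ 542659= -342.70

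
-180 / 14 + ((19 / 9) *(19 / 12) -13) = -17021 / 756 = -22.51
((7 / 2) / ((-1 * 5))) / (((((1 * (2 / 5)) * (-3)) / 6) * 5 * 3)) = 7 / 30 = 0.23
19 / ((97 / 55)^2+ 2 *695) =0.01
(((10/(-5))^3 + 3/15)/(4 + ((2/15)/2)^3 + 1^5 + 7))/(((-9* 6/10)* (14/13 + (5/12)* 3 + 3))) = 253500/11218777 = 0.02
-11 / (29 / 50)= -550 / 29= -18.97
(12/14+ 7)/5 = 11/7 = 1.57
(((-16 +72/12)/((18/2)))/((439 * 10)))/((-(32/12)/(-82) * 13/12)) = -41/5707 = -0.01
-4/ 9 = -0.44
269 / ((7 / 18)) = 4842 / 7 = 691.71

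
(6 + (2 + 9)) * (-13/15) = -221/15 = -14.73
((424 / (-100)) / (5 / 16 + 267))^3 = -4878401536 / 1222468780203125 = -0.00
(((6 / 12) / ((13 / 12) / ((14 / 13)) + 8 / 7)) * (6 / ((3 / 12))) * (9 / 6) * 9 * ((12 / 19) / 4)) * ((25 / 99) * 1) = 226800 / 75449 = 3.01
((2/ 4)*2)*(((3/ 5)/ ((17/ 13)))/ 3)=13/ 85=0.15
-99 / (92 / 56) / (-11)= 126 / 23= 5.48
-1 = -1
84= 84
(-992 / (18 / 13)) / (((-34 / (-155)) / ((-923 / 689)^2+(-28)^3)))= 71692527.11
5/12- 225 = -2695/12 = -224.58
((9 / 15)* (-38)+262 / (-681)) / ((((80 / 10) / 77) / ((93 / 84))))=-841247 / 3405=-247.06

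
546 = 546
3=3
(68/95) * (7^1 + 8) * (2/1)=408/19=21.47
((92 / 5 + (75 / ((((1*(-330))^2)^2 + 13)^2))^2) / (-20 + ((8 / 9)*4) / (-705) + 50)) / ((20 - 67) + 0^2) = -49133152619767915749572561123186645572024899 / 3764461892225841461202556637617808378354312398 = -0.01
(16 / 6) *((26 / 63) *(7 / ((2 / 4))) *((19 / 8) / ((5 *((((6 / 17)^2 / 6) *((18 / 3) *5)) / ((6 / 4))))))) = 71383 / 4050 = 17.63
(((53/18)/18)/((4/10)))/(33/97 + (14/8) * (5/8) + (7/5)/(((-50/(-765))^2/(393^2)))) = 12852500/1590789643133247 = 0.00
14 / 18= 7 / 9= 0.78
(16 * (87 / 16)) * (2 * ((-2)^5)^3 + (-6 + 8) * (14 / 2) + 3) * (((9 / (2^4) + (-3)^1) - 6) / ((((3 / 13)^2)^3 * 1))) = 318443863446.49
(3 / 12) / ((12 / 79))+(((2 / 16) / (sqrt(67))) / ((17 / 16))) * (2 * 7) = 28 * sqrt(67) / 1139+79 / 48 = 1.85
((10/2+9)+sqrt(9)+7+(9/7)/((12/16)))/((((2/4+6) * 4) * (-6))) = -15/91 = -0.16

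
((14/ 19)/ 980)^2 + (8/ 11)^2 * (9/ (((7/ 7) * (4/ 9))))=2292494521/ 214036900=10.71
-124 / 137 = -0.91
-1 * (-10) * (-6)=-60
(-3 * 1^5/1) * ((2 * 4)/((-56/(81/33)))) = 81/77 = 1.05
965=965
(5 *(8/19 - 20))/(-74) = 930/703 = 1.32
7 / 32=0.22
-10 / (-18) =5 / 9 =0.56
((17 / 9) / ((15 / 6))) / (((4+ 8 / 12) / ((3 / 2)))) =17 / 70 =0.24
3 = 3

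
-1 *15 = -15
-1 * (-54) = 54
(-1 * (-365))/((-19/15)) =-5475/19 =-288.16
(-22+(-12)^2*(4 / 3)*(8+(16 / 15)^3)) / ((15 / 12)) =7861576 / 5625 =1397.61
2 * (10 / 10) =2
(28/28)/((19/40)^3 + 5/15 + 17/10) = 192000/410977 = 0.47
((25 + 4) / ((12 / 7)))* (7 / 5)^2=9947 / 300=33.16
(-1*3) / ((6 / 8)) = -4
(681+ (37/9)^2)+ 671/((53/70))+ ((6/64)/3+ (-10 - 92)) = 203613061/137376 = 1482.16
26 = 26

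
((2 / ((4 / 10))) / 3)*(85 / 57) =425 / 171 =2.49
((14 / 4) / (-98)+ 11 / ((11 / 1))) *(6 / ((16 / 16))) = 81 / 14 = 5.79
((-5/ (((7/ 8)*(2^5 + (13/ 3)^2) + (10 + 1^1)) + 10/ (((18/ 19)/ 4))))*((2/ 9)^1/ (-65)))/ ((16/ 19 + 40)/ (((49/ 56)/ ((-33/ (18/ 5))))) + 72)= -798/ 1622311847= -0.00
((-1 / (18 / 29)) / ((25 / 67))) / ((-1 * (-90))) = -1943 / 40500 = -0.05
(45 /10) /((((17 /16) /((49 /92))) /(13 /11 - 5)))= -37044 /4301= -8.61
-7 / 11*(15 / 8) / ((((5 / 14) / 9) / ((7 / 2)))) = -9261 / 88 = -105.24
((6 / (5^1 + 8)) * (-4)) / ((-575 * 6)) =0.00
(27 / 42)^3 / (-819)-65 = -16230841 / 249704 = -65.00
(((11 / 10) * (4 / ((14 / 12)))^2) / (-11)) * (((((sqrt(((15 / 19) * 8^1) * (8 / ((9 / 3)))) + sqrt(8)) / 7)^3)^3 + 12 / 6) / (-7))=490660149067776 * sqrt(2) / 9019051946607605 + 1352657336795136 * sqrt(95) / 171361986985544495 + 576 / 1715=0.49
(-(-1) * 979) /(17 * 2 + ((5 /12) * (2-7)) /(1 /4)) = 267 /7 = 38.14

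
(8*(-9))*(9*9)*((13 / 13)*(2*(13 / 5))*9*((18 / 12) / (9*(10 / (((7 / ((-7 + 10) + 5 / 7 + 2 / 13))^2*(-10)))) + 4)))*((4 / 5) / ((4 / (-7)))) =1453588723314 / 3174625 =457877.30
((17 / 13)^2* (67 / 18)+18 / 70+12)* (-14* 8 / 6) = -7930892 / 22815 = -347.62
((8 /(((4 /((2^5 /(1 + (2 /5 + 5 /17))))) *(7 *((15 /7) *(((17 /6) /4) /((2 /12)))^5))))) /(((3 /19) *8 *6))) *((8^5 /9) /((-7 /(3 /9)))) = -159383552 /3835868967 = -0.04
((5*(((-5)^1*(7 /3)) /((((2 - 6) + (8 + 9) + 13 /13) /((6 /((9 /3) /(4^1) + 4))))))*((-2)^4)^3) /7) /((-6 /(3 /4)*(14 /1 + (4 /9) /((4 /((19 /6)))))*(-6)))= -18432 /4123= -4.47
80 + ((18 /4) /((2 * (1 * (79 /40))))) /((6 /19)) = 6605 /79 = 83.61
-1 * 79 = -79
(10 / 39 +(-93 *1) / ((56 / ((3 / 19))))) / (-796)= 241 / 33030816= 0.00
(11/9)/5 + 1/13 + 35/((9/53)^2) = 6392167/5265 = 1214.09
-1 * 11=-11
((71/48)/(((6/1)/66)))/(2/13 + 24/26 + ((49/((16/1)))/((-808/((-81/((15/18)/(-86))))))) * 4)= -5127265/39596718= -0.13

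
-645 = -645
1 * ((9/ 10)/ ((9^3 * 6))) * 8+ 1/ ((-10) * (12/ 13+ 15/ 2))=-907/ 88695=-0.01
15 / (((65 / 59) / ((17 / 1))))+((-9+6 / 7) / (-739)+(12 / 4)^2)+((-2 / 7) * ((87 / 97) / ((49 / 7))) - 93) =6732230760 / 45662071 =147.44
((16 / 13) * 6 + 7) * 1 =187 / 13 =14.38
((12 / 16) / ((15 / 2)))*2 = 1 / 5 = 0.20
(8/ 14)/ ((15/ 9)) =12/ 35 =0.34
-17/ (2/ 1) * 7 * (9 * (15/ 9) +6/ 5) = -9639/ 10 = -963.90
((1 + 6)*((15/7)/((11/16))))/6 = 40/11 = 3.64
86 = 86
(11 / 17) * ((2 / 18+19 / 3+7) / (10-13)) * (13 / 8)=-17303 / 3672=-4.71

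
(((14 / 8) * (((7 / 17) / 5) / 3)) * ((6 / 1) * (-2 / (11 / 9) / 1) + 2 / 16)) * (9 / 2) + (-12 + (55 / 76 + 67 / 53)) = -729590577 / 60258880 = -12.11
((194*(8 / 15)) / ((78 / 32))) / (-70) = -12416 / 20475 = -0.61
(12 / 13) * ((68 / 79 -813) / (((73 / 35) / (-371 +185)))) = 5012101080 / 74971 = 66853.86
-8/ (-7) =8/ 7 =1.14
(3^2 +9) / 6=3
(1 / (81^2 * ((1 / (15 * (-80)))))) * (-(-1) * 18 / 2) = -400 / 243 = -1.65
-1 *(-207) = 207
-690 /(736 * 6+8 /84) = -7245 /46369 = -0.16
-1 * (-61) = 61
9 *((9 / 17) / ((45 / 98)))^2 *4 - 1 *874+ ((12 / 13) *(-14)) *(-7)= -69099178 / 93925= -735.68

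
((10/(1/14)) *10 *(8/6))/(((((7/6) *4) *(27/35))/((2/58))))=14000/783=17.88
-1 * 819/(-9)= 91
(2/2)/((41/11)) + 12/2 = 257/41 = 6.27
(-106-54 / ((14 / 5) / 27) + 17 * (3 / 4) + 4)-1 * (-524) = -85.96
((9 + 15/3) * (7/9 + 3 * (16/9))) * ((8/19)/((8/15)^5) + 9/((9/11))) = 621944015/350208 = 1775.93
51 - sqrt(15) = 47.13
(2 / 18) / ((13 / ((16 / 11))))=16 / 1287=0.01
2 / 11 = 0.18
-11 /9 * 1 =-11 /9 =-1.22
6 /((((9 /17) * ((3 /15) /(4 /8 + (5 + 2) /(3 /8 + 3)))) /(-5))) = -59075 /81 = -729.32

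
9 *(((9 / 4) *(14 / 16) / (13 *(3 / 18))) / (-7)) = -243 / 208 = -1.17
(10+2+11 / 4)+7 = 87 / 4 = 21.75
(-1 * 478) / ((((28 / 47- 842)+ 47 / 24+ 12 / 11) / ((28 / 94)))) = 1766688 / 10402309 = 0.17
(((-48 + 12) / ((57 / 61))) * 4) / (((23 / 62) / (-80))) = 14522880 / 437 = 33233.14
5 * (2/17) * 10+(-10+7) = 49/17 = 2.88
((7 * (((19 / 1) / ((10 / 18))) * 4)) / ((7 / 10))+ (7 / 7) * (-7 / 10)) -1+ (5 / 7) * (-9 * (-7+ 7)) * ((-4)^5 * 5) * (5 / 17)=13663 / 10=1366.30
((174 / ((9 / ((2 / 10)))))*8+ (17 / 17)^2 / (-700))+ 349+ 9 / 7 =800557 / 2100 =381.22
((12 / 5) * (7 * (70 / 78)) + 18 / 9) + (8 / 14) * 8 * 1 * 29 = 13618 / 91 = 149.65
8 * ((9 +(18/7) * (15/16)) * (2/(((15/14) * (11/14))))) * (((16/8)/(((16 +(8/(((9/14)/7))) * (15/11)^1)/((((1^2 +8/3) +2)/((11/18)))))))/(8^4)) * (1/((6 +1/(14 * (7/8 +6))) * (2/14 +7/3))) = 33534081/68508024832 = 0.00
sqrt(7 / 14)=sqrt(2) / 2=0.71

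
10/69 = 0.14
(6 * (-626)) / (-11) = 3756 / 11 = 341.45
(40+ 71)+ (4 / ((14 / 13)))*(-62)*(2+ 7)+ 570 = -9741 / 7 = -1391.57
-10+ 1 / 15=-149 / 15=-9.93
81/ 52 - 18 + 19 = 133/ 52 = 2.56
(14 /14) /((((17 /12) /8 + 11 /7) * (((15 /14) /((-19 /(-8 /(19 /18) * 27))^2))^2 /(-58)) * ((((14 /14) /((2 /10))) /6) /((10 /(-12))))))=168935501568827 /78661856086560000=0.00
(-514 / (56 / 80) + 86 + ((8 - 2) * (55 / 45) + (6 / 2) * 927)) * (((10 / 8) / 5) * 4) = 44941 / 21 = 2140.05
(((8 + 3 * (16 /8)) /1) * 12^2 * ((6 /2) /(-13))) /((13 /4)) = -24192 /169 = -143.15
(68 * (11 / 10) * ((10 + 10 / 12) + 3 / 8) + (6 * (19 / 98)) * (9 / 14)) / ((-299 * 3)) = -17269319 / 18460260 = -0.94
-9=-9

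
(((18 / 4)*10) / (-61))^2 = 2025 / 3721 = 0.54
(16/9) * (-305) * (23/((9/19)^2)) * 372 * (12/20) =-1004862272/81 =-12405707.06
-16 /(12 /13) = -52 /3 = -17.33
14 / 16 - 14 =-105 / 8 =-13.12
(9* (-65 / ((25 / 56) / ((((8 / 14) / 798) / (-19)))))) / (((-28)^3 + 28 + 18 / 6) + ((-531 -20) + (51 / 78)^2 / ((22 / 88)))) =-105456 / 47981147165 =-0.00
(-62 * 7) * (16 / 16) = -434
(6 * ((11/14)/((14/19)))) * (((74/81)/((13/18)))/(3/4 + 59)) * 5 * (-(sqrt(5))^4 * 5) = -38665000/456729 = -84.66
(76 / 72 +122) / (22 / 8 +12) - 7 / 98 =61489 / 7434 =8.27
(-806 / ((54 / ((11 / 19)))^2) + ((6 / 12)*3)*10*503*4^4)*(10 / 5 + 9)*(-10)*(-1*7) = 391403445123845 / 263169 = 1487270328.66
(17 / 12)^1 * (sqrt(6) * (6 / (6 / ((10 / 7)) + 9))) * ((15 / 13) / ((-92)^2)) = 425 * sqrt(6) / 4841408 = 0.00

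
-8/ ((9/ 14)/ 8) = -896/ 9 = -99.56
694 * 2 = 1388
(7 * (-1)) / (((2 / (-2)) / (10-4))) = 42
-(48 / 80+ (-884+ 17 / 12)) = 52919 / 60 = 881.98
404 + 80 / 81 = 32804 / 81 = 404.99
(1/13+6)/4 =79/52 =1.52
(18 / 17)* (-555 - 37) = -10656 / 17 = -626.82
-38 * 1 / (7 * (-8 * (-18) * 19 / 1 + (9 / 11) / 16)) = -6688 / 3370815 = -0.00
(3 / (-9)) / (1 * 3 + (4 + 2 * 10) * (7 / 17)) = -17 / 657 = -0.03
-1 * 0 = 0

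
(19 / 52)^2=361 / 2704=0.13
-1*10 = -10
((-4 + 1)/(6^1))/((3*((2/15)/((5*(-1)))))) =25/4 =6.25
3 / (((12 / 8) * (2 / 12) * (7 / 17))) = 204 / 7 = 29.14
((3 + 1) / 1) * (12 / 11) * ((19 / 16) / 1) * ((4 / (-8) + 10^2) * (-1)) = -11343 / 22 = -515.59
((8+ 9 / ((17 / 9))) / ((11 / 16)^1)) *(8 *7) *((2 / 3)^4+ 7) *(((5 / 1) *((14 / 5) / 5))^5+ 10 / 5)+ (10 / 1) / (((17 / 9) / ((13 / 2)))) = 1868924688143 / 1434375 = 1302954.03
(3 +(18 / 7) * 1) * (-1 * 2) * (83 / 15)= -2158 / 35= -61.66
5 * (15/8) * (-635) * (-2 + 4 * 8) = -714375/4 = -178593.75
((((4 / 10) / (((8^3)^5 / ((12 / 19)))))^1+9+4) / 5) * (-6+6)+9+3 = 12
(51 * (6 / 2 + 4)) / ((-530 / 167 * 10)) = -59619 / 5300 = -11.25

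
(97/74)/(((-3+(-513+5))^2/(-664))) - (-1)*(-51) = -492767531/9661477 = -51.00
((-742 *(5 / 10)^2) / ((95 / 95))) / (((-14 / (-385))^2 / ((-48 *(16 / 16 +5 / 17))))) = 148140300 / 17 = 8714135.29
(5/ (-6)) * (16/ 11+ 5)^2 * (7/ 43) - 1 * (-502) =15495001/ 31218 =496.35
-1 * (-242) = 242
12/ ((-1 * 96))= -1/ 8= -0.12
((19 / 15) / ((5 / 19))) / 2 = 361 / 150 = 2.41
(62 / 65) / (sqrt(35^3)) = 62 *sqrt(35) / 79625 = 0.00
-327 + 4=-323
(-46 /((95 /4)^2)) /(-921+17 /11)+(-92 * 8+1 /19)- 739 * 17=-606956306952 /45639425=-13298.95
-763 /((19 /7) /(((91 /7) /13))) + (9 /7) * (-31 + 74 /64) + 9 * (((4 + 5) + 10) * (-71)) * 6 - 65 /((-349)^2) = -37927889545905 /518385056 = -73165.48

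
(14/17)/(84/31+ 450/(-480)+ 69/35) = 0.22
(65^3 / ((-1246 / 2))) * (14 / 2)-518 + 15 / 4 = -1281573 / 356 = -3599.92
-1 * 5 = -5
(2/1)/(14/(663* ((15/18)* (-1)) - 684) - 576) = -2473/712238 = -0.00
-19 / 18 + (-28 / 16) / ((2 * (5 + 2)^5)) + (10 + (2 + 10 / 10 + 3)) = 14.94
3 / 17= 0.18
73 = 73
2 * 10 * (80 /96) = 50 /3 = 16.67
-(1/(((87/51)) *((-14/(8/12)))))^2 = -289/370881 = -0.00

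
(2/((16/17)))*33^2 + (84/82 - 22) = 752153/328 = 2293.15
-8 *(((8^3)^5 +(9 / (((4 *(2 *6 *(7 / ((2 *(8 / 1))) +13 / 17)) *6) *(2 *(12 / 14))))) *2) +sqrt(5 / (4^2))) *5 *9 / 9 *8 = -11045078086126150960 / 981 - 80 *sqrt(5) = -11258999068426428.59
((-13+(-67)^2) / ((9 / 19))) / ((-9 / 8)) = -226784 / 27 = -8399.41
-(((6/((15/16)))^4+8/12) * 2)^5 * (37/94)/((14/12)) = -365443495742314224154964116519539712/2541446685791015625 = -143793492810796982.97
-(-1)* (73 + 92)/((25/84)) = 2772/5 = 554.40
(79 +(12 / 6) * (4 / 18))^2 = 511225 / 81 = 6311.42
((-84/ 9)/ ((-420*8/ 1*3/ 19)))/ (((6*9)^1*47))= 19/ 2741040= 0.00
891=891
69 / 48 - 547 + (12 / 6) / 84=-183301 / 336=-545.54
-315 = -315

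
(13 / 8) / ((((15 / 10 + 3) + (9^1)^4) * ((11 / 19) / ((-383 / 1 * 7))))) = -662207 / 577764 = -1.15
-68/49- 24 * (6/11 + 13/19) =-316444/10241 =-30.90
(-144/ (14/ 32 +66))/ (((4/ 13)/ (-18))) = 134784/ 1063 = 126.80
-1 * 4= -4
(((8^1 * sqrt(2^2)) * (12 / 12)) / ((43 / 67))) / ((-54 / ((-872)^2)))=-407565824 / 1161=-351047.22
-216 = -216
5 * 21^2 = 2205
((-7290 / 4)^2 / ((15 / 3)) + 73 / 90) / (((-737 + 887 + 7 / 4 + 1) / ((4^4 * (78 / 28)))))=2186502784 / 705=3101422.39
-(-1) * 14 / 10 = 7 / 5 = 1.40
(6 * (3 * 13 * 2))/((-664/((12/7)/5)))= -702/2905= -0.24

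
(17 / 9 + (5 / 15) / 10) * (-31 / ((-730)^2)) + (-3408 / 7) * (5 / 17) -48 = -1091209310197 / 5707359000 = -191.19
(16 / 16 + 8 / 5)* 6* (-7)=-546 / 5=-109.20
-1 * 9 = -9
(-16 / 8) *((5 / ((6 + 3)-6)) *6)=-20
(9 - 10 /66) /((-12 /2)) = -146 /99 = -1.47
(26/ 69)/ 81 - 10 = -55864/ 5589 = -10.00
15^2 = 225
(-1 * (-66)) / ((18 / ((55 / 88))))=55 / 24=2.29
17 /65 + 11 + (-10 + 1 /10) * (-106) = 68943 /65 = 1060.66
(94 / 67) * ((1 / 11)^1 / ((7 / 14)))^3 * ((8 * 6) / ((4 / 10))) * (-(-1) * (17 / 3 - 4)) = 150400 / 89177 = 1.69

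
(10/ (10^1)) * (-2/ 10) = -1/ 5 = -0.20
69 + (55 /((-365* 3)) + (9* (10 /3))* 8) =308.95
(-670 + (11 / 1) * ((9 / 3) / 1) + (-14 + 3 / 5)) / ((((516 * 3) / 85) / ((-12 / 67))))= 6.40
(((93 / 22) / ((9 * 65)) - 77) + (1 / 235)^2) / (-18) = 3648151597 / 852894900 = 4.28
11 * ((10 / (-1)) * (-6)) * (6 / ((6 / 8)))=5280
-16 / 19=-0.84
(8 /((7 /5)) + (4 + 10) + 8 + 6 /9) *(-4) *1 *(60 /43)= -47680 /301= -158.41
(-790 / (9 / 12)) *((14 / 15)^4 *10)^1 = -48557824 / 6075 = -7993.06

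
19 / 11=1.73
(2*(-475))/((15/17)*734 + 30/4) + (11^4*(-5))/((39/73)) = -1587174401/11583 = -137026.19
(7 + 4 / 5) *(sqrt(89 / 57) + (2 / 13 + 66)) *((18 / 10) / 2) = 117 *sqrt(5073) / 950 + 2322 / 5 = 473.17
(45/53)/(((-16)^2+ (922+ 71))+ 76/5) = 75/111671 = 0.00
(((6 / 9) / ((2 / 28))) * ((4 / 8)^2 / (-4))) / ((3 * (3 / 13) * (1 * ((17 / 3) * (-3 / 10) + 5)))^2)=-0.11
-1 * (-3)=3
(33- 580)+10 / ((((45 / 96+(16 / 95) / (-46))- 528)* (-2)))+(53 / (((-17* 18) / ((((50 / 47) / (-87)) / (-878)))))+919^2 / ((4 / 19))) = 162536570004173366342543 / 40521515385631932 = 4011117.76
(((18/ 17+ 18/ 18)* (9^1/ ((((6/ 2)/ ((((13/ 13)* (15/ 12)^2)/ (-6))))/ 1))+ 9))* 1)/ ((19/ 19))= 9205/ 544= 16.92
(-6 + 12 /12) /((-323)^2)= -5 /104329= -0.00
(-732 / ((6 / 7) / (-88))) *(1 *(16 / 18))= 601216 / 9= 66801.78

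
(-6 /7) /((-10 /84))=36 /5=7.20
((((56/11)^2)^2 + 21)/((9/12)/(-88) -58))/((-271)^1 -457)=0.02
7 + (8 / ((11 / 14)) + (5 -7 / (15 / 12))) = 912 / 55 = 16.58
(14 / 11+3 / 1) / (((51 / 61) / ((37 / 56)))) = 106079 / 31416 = 3.38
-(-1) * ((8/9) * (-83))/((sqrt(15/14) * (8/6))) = -166 * sqrt(210)/45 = -53.46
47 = 47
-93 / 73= -1.27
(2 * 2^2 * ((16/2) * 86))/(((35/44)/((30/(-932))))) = -363264/1631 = -222.72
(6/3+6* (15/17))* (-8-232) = -29760/17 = -1750.59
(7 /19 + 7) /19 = 140 /361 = 0.39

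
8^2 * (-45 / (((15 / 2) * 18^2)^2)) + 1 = 32789 / 32805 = 1.00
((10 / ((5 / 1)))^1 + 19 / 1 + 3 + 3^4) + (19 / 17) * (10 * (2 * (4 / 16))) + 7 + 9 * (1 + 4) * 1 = 2764 / 17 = 162.59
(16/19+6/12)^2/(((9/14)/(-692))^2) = 6781193104/3249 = 2087163.16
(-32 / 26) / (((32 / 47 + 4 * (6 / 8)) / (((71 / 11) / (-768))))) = 3337 / 1187472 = 0.00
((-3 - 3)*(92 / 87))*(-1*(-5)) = -920 / 29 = -31.72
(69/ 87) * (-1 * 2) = -1.59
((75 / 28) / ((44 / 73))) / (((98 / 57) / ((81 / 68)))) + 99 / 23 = 1394190477 / 188831104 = 7.38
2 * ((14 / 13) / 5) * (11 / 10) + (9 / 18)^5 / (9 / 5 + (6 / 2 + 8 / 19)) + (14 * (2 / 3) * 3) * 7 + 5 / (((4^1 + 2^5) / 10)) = 9186174067 / 46425600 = 197.87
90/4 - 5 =35/2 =17.50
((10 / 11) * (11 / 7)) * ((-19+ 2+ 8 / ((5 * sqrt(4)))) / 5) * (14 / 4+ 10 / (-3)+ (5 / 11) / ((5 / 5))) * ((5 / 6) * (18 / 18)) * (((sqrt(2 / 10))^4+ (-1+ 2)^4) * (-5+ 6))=-4797 / 1925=-2.49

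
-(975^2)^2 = -903687890625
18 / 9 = 2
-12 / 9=-4 / 3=-1.33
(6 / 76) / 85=3 / 3230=0.00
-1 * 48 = -48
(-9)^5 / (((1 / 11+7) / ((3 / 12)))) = -216513 / 104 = -2081.86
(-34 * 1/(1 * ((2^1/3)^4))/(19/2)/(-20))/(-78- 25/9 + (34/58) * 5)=-359397/30883360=-0.01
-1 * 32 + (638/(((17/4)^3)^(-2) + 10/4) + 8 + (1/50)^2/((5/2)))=15853893447367/68577293750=231.18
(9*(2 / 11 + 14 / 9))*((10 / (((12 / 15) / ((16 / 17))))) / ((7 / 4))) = 137600 / 1309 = 105.12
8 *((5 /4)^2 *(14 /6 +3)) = 200 /3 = 66.67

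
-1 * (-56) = 56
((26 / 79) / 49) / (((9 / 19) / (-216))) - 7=-38953 / 3871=-10.06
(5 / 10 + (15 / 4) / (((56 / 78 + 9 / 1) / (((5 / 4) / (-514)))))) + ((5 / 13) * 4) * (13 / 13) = 82559719 / 40519648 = 2.04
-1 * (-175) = 175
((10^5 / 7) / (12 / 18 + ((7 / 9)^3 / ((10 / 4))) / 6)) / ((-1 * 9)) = -121500000 / 53431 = -2273.96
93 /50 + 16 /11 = 3.31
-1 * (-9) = 9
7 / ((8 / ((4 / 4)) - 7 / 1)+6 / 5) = 35 / 11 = 3.18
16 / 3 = 5.33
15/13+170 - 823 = -8474/13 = -651.85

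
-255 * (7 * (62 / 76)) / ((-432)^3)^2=-18445 / 82331271539195904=-0.00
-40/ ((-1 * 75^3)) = 8/ 84375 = 0.00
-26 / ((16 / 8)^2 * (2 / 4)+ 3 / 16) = -416 / 35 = -11.89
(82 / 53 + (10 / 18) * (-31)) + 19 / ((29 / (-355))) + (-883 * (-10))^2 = 77968651.74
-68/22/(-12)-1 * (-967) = 63839/66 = 967.26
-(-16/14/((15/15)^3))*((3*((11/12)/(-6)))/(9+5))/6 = -11/1764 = -0.01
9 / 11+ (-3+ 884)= 9700 / 11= 881.82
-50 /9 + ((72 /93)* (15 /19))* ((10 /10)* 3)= -19730 /5301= -3.72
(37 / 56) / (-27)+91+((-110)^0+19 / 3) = 148643 / 1512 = 98.31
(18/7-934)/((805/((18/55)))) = -23472/61985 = -0.38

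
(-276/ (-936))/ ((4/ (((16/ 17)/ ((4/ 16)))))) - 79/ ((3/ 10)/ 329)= -19146642/ 221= -86636.39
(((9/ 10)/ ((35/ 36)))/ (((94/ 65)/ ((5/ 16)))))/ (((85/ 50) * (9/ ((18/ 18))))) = 585/ 44744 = 0.01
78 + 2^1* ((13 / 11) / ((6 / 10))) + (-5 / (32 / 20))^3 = 868823 / 16896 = 51.42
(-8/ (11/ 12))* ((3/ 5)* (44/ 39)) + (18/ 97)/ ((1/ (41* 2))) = 58692/ 6305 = 9.31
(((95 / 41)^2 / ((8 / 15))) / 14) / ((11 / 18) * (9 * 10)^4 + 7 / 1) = 135375 / 7548767157904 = 0.00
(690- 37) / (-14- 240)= -653 / 254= -2.57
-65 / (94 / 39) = -2535 / 94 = -26.97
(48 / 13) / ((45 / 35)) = 112 / 39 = 2.87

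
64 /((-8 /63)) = -504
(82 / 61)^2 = 1.81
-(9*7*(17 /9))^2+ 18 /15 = -70799 /5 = -14159.80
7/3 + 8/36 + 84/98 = 215/63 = 3.41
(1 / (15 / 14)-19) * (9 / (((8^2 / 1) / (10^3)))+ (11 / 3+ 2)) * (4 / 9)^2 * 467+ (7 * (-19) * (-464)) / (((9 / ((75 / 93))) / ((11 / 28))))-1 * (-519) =-27245065969 / 112995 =-241117.45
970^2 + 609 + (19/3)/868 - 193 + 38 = 2451285835/2604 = 941354.01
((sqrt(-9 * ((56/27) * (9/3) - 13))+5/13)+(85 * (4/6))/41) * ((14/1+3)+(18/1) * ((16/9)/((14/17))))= 1104575/11193+391 * sqrt(61)/7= 534.94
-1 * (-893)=893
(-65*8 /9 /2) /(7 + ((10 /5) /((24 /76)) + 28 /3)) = -65 /51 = -1.27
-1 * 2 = -2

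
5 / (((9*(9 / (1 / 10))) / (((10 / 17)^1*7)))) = 35 / 1377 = 0.03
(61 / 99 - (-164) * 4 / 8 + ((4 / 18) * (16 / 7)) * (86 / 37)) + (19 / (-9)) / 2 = 4243135 / 51282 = 82.74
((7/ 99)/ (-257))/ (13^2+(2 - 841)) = 7/ 17046810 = 0.00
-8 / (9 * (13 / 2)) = -16 / 117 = -0.14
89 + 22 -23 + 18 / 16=713 / 8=89.12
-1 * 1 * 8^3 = -512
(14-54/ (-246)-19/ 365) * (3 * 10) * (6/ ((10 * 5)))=3816288/ 74825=51.00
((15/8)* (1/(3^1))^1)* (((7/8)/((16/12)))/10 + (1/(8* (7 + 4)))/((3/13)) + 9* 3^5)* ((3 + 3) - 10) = -23095933/4224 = -5467.79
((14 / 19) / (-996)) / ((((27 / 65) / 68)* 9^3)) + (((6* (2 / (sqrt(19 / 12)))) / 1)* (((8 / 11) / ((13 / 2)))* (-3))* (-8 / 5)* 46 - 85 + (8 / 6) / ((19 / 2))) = 150.74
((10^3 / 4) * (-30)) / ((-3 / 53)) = 132500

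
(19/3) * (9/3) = 19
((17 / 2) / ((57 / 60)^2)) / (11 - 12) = -3400 / 361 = -9.42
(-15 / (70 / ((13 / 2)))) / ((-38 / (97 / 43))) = 3783 / 45752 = 0.08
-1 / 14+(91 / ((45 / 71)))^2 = 584421269 / 28350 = 20614.51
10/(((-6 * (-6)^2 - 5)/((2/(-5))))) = 4/221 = 0.02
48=48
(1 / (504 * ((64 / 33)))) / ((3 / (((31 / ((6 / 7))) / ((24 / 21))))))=2387 / 221184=0.01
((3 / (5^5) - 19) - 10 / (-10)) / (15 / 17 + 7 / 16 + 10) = -15299184 / 9621875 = -1.59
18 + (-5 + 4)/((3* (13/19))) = 683/39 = 17.51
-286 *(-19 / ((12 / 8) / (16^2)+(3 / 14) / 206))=2005971968 / 2547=787582.24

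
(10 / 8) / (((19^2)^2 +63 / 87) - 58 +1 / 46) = 0.00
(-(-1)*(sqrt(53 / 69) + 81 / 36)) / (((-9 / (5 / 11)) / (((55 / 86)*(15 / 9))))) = -125 / 1032-125*sqrt(3657) / 160218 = -0.17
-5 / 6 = -0.83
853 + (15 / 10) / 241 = 411149 / 482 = 853.01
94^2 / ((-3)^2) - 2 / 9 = 8834 / 9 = 981.56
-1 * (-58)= 58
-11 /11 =-1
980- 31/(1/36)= -136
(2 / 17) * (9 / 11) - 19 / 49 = -2671 / 9163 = -0.29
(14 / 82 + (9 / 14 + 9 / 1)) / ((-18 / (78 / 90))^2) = 0.02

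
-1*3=-3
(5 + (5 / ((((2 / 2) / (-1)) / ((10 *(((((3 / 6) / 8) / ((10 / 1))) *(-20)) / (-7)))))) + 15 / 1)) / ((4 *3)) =535 / 336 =1.59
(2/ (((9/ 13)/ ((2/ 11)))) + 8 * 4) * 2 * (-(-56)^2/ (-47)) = 20195840/ 4653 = 4340.39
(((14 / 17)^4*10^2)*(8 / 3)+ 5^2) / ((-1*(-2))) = 36996875 / 501126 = 73.83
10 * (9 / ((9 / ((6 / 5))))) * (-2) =-24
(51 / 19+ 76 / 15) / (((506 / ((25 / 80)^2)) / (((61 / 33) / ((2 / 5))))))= 3368725 / 487314432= 0.01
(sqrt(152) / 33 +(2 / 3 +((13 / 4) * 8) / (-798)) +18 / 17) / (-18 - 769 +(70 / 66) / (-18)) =-0.00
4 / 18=2 / 9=0.22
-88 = -88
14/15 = 0.93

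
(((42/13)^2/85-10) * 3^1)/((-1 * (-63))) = -141886/301665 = -0.47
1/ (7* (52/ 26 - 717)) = -1/ 5005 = -0.00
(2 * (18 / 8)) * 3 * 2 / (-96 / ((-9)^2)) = -22.78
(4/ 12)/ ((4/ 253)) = 253/ 12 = 21.08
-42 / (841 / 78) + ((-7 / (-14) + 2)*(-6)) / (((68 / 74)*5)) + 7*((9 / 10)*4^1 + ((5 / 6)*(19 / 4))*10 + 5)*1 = 283186339 / 857820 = 330.12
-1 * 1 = -1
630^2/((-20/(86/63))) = -27090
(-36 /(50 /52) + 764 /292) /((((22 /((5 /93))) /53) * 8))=-3368309 /5974320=-0.56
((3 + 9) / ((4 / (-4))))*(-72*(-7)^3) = -296352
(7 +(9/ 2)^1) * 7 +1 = 163/ 2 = 81.50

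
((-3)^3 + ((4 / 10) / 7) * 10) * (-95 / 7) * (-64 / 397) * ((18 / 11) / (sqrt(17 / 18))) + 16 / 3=16 / 3-60739200 * sqrt(34) / 3637711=-92.03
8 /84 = 2 /21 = 0.10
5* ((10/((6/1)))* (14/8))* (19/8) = 3325/96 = 34.64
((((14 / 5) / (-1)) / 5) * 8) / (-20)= 28 / 125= 0.22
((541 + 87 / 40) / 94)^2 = 472062529 / 14137600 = 33.39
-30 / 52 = -0.58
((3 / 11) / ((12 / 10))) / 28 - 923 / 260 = -10909 / 3080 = -3.54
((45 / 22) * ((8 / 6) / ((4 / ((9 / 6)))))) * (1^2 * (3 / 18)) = 15 / 88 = 0.17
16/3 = 5.33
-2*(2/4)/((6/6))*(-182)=182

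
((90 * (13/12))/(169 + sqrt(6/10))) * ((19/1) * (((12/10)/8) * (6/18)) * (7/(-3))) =-1461005/1142416 + 1729 * sqrt(15)/1142416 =-1.27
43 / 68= 0.63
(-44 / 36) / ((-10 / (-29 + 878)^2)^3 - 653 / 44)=20139514351209764676 / 244545301326569851853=0.08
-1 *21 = -21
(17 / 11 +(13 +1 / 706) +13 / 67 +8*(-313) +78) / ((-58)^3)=1254631157 / 101521066064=0.01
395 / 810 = 79 / 162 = 0.49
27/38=0.71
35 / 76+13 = 1023 / 76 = 13.46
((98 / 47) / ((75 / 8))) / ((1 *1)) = 784 / 3525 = 0.22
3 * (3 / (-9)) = -1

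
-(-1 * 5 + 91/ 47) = 144/ 47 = 3.06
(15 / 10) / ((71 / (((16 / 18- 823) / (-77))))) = 1057 / 4686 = 0.23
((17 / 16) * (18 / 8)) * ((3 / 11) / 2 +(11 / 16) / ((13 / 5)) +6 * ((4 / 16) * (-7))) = -3535371 / 146432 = -24.14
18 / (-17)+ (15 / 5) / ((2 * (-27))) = -341 / 306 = -1.11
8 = 8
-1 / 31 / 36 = -1 / 1116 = -0.00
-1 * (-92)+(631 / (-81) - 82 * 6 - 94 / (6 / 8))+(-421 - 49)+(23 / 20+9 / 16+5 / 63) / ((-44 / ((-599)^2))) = -2833187309 / 181440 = -15615.01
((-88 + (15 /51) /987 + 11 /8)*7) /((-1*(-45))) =-11627807 /862920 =-13.47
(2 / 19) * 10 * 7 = 140 / 19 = 7.37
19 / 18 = 1.06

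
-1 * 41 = -41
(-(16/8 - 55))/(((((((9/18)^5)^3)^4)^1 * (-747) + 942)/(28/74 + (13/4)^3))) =5231147139972944887808/2678928408104469631591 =1.95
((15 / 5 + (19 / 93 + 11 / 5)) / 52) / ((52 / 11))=27643 / 1257360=0.02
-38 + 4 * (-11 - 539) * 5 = -11038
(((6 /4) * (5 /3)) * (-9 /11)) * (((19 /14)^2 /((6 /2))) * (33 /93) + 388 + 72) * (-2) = 125832765 /66836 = 1882.71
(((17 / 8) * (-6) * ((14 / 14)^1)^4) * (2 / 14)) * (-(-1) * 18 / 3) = -153 / 14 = -10.93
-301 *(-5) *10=15050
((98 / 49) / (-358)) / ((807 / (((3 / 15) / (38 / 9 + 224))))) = -3 / 494510770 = -0.00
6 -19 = -13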